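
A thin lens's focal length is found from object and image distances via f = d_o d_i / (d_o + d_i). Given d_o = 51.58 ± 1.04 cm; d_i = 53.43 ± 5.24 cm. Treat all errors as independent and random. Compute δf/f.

0.0493

∂f/∂d_o = (d_i/(d_o+d_i))² = 0.259;  ∂f/∂d_i = (d_o/(d_o+d_i))² = 0.241
δf = √((∂f/∂d_o · δd_o)² + (∂f/∂d_i · δd_i)²) = √(0.0725 + 1.60) = 1.29 cm
f = 26.24 cm, so δf/f = 1.29/26.24 = 0.0493.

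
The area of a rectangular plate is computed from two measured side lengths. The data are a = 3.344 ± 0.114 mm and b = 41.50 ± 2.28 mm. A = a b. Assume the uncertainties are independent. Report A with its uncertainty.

Relative error in a monomial: (δA/A)² = Σ (nᵢ · δxᵢ/xᵢ)².
  (1·δa/a)² = (1×0.0341)² = 0.00116;  (1·δb/b)² = (1×0.0549)² = 0.00302
δA/A = √(0.00418) = 0.0647
A = 138.8 mm^2, so δA = 0.0647 × 138.8 = 8.97 mm^2.

138.8 ± 8.97 mm^2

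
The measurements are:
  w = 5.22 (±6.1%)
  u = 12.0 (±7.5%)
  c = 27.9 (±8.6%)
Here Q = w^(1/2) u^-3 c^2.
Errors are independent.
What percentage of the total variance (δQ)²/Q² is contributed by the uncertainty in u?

62.4%

(δQ/Q)² = (½·δw/w)² + (-3·δu/u)² + (2·δc/c)²
  w term: (0.5×0.0610)² = 0.000930
  u term: (-3×0.0750)² = 0.0506
  c term: (2×0.0860)² = 0.0296
Total = 0.0811. Share from u = 0.0506/0.0811 = 0.624.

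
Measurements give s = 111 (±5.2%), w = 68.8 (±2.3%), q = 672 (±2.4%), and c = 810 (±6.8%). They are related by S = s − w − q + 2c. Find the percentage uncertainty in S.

11.3%

Each term contributes (cᵢ δxᵢ)² to (δS)²:
  (δs)² = 33.3;  (δw)² = 2.50;  (δq)² = 260;  (2·δc)² = 12100
δS = √(12400) = 111
S = 990, so δS/S = 111/990 = 0.113.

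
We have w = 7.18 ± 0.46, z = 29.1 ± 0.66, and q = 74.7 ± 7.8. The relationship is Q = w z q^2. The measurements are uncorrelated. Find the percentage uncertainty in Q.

22.0%

Relative error in a monomial: (δQ/Q)² = Σ (nᵢ · δxᵢ/xᵢ)².
  (1·δw/w)² = (1×0.0641)² = 0.00410;  (1·δz/z)² = (1×0.0227)² = 0.000514;  (2·δq/q)² = (2×0.104)² = 0.0436
δQ/Q = √(0.0482) = 0.220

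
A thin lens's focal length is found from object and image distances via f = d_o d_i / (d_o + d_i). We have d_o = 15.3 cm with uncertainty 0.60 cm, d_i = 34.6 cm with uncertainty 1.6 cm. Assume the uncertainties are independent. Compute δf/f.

0.0307

∂f/∂d_o = (d_i/(d_o+d_i))² = 0.481;  ∂f/∂d_i = (d_o/(d_o+d_i))² = 0.0940
δf = √((∂f/∂d_o · δd_o)² + (∂f/∂d_i · δd_i)²) = √(0.0832 + 0.0226) = 0.325 cm
f = 10.6 cm, so δf/f = 0.325/10.6 = 0.0307.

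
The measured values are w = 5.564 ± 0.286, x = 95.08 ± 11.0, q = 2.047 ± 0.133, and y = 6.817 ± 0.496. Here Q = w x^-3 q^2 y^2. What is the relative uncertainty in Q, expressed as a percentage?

40.1%

Products/powers → add relative errors in quadrature, weighted by exponent:
  (1·δw/w)² = (1×0.0514)² = 0.00264;  (-3·δx/x)² = (-3×0.116)² = 0.120;  (2·δq/q)² = (2×0.0650)² = 0.0169;  (2·δy/y)² = (2×0.0728)² = 0.0212
δQ/Q = √(0.161) = 0.401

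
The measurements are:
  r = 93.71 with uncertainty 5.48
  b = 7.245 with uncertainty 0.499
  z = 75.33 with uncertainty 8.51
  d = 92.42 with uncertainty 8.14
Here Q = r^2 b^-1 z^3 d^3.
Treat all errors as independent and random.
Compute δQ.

Relative error in a monomial: (δQ/Q)² = Σ (nᵢ · δxᵢ/xᵢ)².
  (2·δr/r)² = (2×0.0585)² = 0.0137;  (-1·δb/b)² = (-1×0.0689)² = 0.00474;  (3·δz/z)² = (3×0.113)² = 0.115;  (3·δd/d)² = (3×0.0881)² = 0.0698
δQ/Q = √(0.203) = 0.451
Q = 4.09e+14, so δQ = 0.451 × 4.09e+14 = 1.84e+14.

1.84e+14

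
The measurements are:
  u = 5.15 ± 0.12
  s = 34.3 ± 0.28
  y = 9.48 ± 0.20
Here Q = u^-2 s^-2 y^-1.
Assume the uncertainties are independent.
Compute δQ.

1.82e-07

Each factor contributes (exponent × relative error)² to (δQ/Q)²:
  (-2·δu/u)² = (-2×0.0233)² = 0.00217;  (-2·δs/s)² = (-2×0.00816)² = 0.000267;  (-1·δy/y)² = (-1×0.0211)² = 0.000445
δQ/Q = √(0.00288) = 0.0537
Q = 3.38e-06, so δQ = 0.0537 × 3.38e-06 = 1.82e-07.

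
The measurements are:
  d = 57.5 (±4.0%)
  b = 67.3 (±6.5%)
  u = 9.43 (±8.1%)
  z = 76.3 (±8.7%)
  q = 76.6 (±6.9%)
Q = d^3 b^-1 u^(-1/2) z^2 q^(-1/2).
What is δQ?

1.39e+05

Relative error in a monomial: (δQ/Q)² = Σ (nᵢ · δxᵢ/xᵢ)².
  (3·δd/d)² = (3×0.0400)² = 0.0144;  (-1·δb/b)² = (-1×0.0650)² = 0.00423;  (−½·δu/u)² = (-0.5×0.0810)² = 0.00164;  (2·δz/z)² = (2×0.0870)² = 0.0303;  (−½·δq/q)² = (-0.5×0.0690)² = 0.00119
δQ/Q = √(0.0517) = 0.227
Q = 6.12e+05, so δQ = 0.227 × 6.12e+05 = 1.39e+05.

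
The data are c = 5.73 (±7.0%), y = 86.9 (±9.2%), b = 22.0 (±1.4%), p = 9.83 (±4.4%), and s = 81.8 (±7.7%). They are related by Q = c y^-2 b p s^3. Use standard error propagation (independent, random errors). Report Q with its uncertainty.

89800 ± 27600

Each factor contributes (exponent × relative error)² to (δQ/Q)²:
  (1·δc/c)² = (1×0.0700)² = 0.00490;  (-2·δy/y)² = (-2×0.0920)² = 0.0339;  (1·δb/b)² = (1×0.0140)² = 0.000196;  (1·δp/p)² = (1×0.0440)² = 0.00194;  (3·δs/s)² = (3×0.0770)² = 0.0534
δQ/Q = √(0.0942) = 0.307
Q = 89800, so δQ = 0.307 × 89800 = 27600.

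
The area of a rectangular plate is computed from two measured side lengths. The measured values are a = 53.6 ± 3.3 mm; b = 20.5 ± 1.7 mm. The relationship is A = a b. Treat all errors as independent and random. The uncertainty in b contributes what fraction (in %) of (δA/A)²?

64.5%

(δA/A)² = (1·δa/a)² + (1·δb/b)²
  a term: (1×0.0616)² = 0.00379
  b term: (1×0.0829)² = 0.00688
Total = 0.0107. Share from b = 0.00688/0.0107 = 0.645.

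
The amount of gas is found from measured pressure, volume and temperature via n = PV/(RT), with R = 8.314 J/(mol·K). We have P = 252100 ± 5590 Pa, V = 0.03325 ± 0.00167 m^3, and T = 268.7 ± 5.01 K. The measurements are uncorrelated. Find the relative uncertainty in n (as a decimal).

0.0580

Since n is a product/quotient, work with relative uncertainties:
  (1·δP/P)² = (1×0.0222)² = 0.000492;  (1·δV/V)² = (1×0.0502)² = 0.00252;  (-1·δT/T)² = (-1×0.0186)² = 0.000348
δn/n = √(0.00336) = 0.0580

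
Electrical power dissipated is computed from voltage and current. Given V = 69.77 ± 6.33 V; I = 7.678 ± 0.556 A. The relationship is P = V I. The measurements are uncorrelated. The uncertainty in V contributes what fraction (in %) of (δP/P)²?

(δP/P)² = (1·δV/V)² + (1·δI/I)²
  V term: (1×0.0907)² = 0.00823
  I term: (1×0.0724)² = 0.00524
Total = 0.0135. Share from V = 0.00823/0.0135 = 0.611.

61.1%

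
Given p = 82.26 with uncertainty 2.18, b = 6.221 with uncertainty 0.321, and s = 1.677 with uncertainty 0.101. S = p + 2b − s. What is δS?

2.27

S is a linear combination, so absolute uncertainties add in quadrature:
  (δp)² = 4.75;  (2·δb)² = 0.412;  (δs)² = 0.0102
δS = √(5.17) = 2.27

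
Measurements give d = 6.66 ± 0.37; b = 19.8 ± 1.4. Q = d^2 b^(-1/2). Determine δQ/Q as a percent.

11.7%

Q is a product of powers, so relative uncertainties combine in quadrature:
  (2·δd/d)² = (2×0.0556)² = 0.0123;  (−½·δb/b)² = (-0.5×0.0707)² = 0.00125
δQ/Q = √(0.0136) = 0.117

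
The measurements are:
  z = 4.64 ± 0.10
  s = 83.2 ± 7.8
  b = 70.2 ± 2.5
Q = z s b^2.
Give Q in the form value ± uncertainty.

Since Q is a product/quotient, work with relative uncertainties:
  (1·δz/z)² = (1×0.0216)² = 0.000464;  (1·δs/s)² = (1×0.0938)² = 0.00879;  (2·δb/b)² = (2×0.0356)² = 0.00507
δQ/Q = √(0.0143) = 0.120
Q = 1.9e+06, so δQ = 0.120 × 1.9e+06 = 2.28e+05.

(1.90 ± 0.228) × 10^6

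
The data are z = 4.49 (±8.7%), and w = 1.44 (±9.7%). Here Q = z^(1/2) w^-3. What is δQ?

Relative error in a monomial: (δQ/Q)² = Σ (nᵢ · δxᵢ/xᵢ)².
  (½·δz/z)² = (0.5×0.0870)² = 0.00189;  (-3·δw/w)² = (-3×0.0970)² = 0.0847
δQ/Q = √(0.0866) = 0.294
Q = 0.710, so δQ = 0.294 × 0.710 = 0.209.

0.209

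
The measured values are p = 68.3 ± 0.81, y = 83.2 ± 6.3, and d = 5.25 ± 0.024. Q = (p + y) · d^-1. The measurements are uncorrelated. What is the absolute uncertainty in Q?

Let u = p + y = 152. δu = √(δp² + δy²) = √(0.656 + 39.7) = 6.35, so δu/u = 0.0419.
Q is then a monomial in u, d:
δQ/Q = √((δu/u)² + (-1·δd/d)²) = √(0.00176 + 2.09e-05) = 0.0422
Q = 28.9, so δQ = 0.0422 × 28.9 = 1.22.

1.22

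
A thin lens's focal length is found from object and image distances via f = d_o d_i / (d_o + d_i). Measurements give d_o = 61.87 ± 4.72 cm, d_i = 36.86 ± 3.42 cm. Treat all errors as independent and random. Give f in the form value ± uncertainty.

23.10 ± 1.50 cm

∂f/∂d_o = (d_i/(d_o+d_i))² = 0.139;  ∂f/∂d_i = (d_o/(d_o+d_i))² = 0.393
δf = √((∂f/∂d_o · δd_o)² + (∂f/∂d_i · δd_i)²) = √(0.433 + 1.80) = 1.50 cm
f = 23.10 cm.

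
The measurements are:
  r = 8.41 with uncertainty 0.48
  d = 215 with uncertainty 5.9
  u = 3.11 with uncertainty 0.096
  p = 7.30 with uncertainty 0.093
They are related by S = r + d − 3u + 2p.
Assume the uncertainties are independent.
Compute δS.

S is a linear combination, so absolute uncertainties add in quadrature:
  (δr)² = 0.230;  (δd)² = 34.8;  (3·δu)² = 0.0829;  (2·δp)² = 0.0346
δS = √(35.2) = 5.93

5.93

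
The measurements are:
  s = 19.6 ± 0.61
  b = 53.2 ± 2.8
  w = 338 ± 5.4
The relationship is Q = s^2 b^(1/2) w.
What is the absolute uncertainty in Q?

Since Q is a product/quotient, work with relative uncertainties:
  (2·δs/s)² = (2×0.0311)² = 0.00387;  (½·δb/b)² = (0.5×0.0526)² = 0.000693;  (1·δw/w)² = (1×0.0160)² = 0.000255
δQ/Q = √(0.00482) = 0.0694
Q = 9.47e+05, so δQ = 0.0694 × 9.47e+05 = 65800.

65800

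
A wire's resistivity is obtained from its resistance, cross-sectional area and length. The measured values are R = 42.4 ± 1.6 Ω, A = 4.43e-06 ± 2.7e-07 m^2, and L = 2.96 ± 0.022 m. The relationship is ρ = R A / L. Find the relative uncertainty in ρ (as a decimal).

0.0721

For a monomial ρ ∝ R, A, L^-1, fractional errors add in quadrature:
  (1·δR/R)² = (1×0.0377)² = 0.00142;  (1·δA/A)² = (1×0.0609)² = 0.00371;  (-1·δL/L)² = (-1×0.00743)² = 5.52e-05
δρ/ρ = √(0.00519) = 0.0721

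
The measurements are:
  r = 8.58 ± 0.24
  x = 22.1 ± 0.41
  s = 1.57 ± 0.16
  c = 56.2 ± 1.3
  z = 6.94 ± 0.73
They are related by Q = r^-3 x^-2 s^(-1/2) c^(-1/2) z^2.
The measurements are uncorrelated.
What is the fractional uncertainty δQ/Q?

For a monomial Q ∝ r^-3, x^-2, s^(-1/2), c^(-1/2), z^2, fractional errors add in quadrature:
  (-3·δr/r)² = (-3×0.0280)² = 0.00704;  (-2·δx/x)² = (-2×0.0186)² = 0.00138;  (−½·δs/s)² = (-0.5×0.102)² = 0.00260;  (−½·δc/c)² = (-0.5×0.0231)² = 0.000134;  (2·δz/z)² = (2×0.105)² = 0.0443
δQ/Q = √(0.0554) = 0.235

0.235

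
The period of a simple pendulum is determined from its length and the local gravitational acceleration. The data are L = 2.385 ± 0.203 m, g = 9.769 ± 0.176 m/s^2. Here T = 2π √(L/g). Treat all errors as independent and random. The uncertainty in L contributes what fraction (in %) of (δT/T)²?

95.7%

(δT/T)² = (½·δL/L)² + (−½·δg/g)²
  L term: (0.5×0.0851)² = 0.00181
  g term: (-0.5×0.0180)² = 8.11e-05
Total = 0.00189. Share from L = 0.00181/0.00189 = 0.957.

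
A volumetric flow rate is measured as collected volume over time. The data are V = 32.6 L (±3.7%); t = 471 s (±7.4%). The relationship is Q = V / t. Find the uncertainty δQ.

0.00573 L/s

Relative error in a monomial: (δQ/Q)² = Σ (nᵢ · δxᵢ/xᵢ)².
  (1·δV/V)² = (1×0.0370)² = 0.00137;  (-1·δt/t)² = (-1×0.0740)² = 0.00548
δQ/Q = √(0.00685) = 0.0827
Q = 0.0692 L/s, so δQ = 0.0827 × 0.0692 = 0.00573 L/s.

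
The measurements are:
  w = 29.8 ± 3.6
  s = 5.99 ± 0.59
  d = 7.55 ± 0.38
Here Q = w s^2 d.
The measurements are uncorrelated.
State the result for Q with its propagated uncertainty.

8070 ± 1910

Each factor contributes (exponent × relative error)² to (δQ/Q)²:
  (1·δw/w)² = (1×0.121)² = 0.0146;  (2·δs/s)² = (2×0.0985)² = 0.0388;  (1·δd/d)² = (1×0.0503)² = 0.00253
δQ/Q = √(0.0559) = 0.237
Q = 8070, so δQ = 0.237 × 8070 = 1910.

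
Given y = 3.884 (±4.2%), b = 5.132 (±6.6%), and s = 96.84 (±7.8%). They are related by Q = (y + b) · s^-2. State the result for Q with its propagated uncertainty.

0.0009614 ± 0.000155

Let u = y + b = 9.016. δu = √(δy² + δb²) = √(0.0266 + 0.115) = 0.376, so δu/u = 0.0417.
Q is then a monomial in u, s:
δQ/Q = √((δu/u)² + (-2·δs/s)²) = √(0.00174 + 0.0243) = 0.161
Q = 0.0009614, so δQ = 0.161 × 0.0009614 = 0.000155.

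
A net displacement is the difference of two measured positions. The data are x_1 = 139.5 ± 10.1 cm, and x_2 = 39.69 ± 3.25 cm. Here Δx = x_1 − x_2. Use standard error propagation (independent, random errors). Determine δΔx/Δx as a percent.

For a sum/difference, combine absolute errors in quadrature:
  (δx_1)² = 102;  (δx_2)² = 10.6
δΔx = √(113) = 10.6 cm
Δx = 99.81 cm, so δΔx/Δx = 10.6/99.81 = 0.106.

10.6%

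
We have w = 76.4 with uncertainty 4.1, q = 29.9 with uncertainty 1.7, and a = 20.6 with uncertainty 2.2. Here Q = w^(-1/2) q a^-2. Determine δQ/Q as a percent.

Relative error in a monomial: (δQ/Q)² = Σ (nᵢ · δxᵢ/xᵢ)².
  (−½·δw/w)² = (-0.5×0.0537)² = 0.000720;  (1·δq/q)² = (1×0.0569)² = 0.00323;  (-2·δa/a)² = (-2×0.107)² = 0.0456
δQ/Q = √(0.0496) = 0.223

22.3%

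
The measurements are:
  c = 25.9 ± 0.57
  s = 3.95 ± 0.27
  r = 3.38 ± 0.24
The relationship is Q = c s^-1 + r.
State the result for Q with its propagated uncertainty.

Let p = c·s^-1 = 6.56. δp/p = √((1·δc/c)² + (-1·δs/s)²) = √(0.000484 + 0.00467) = 0.0718, so δp = 0.471.
Q = p + r: δQ = √(δp² + δr²) = √(0.222 + 0.0576) = 0.528
Q = 9.94.

9.94 ± 0.528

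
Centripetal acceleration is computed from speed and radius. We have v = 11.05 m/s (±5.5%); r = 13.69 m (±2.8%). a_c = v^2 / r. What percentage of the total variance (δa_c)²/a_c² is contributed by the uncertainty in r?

(δa_c/a_c)² = (2·δv/v)² + (-1·δr/r)²
  v term: (2×0.0550)² = 0.0121
  r term: (-1×0.0280)² = 0.000784
Total = 0.0129. Share from r = 0.000784/0.0129 = 0.0609.

6.09%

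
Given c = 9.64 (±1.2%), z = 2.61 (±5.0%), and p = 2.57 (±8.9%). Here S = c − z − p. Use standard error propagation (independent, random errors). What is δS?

Each term contributes (cᵢ δxᵢ)² to (δS)²:
  (δc)² = 0.0134;  (δz)² = 0.0170;  (δp)² = 0.0523
δS = √(0.0827) = 0.288

0.288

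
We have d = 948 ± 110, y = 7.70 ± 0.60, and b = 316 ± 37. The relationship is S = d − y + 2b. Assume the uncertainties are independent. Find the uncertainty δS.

133

Sums and differences: (δS)² = Σ (cᵢ δxᵢ)².
  (δd)² = 12100;  (δy)² = 0.360;  (2·δb)² = 5480
δS = √(17600) = 133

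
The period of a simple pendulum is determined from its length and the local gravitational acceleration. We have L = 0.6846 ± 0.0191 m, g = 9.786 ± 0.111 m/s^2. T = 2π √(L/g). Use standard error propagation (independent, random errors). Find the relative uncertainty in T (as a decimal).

Products/powers → add relative errors in quadrature, weighted by exponent:
  (½·δL/L)² = (0.5×0.0279)² = 0.000195;  (−½·δg/g)² = (-0.5×0.0113)² = 3.22e-05
δT/T = √(0.000227) = 0.0151

0.0151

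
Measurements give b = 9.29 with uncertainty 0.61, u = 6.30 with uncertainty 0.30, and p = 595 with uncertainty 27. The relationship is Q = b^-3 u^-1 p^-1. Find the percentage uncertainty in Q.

20.8%

Q is a product of powers, so relative uncertainties combine in quadrature:
  (-3·δb/b)² = (-3×0.0657)² = 0.0388;  (-1·δu/u)² = (-1×0.0476)² = 0.00227;  (-1·δp/p)² = (-1×0.0454)² = 0.00206
δQ/Q = √(0.0431) = 0.208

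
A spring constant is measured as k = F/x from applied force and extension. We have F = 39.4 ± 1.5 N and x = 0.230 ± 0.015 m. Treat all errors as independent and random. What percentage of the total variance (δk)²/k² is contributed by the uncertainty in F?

25.4%

(δk/k)² = (1·δF/F)² + (-1·δx/x)²
  F term: (1×0.0381)² = 0.00145
  x term: (-1×0.0652)² = 0.00425
Total = 0.00570. Share from F = 0.00145/0.00570 = 0.254.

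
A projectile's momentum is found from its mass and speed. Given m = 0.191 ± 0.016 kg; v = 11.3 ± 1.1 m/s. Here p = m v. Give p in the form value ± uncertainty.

For a monomial p ∝ m, v, fractional errors add in quadrature:
  (1·δm/m)² = (1×0.0838)² = 0.00702;  (1·δv/v)² = (1×0.0973)² = 0.00948
δp/p = √(0.0165) = 0.128
p = 2.16 kg·m/s, so δp = 0.128 × 2.16 = 0.277 kg·m/s.

2.16 ± 0.277 kg·m/s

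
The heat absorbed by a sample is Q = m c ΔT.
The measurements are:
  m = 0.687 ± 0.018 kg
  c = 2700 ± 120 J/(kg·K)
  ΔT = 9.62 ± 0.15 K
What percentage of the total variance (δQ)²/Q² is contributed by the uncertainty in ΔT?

8.37%

(δQ/Q)² = (1·δm/m)² + (1·δc/c)² + (1·δΔT/ΔT)²
  m term: (1×0.0262)² = 0.000686
  c term: (1×0.0444)² = 0.00198
  ΔT term: (1×0.0156)² = 0.000243
Total = 0.00290. Share from ΔT = 0.000243/0.00290 = 0.0837.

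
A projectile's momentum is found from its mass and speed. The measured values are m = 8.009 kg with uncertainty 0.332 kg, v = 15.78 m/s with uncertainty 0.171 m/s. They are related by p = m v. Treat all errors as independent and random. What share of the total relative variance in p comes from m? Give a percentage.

93.6%

(δp/p)² = (1·δm/m)² + (1·δv/v)²
  m term: (1×0.0415)² = 0.00172
  v term: (1×0.0108)² = 0.000117
Total = 0.00184. Share from m = 0.00172/0.00184 = 0.936.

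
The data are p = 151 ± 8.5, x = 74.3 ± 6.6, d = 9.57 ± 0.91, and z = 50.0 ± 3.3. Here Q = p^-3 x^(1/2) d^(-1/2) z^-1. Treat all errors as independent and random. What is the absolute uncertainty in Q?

3.12e-09

Q is a product of powers, so relative uncertainties combine in quadrature:
  (-3·δp/p)² = (-3×0.0563)² = 0.0285;  (½·δx/x)² = (0.5×0.0888)² = 0.00197;  (−½·δd/d)² = (-0.5×0.0951)² = 0.00226;  (-1·δz/z)² = (-1×0.0660)² = 0.00436
δQ/Q = √(0.0371) = 0.193
Q = 1.62e-08, so δQ = 0.193 × 1.62e-08 = 3.12e-09.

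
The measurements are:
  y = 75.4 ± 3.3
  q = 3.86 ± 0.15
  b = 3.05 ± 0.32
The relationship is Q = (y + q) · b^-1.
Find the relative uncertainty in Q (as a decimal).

0.113

Let u = y + q = 79.3. δu = √(δy² + δq²) = √(10.9 + 0.0225) = 3.30, so δu/u = 0.0417.
Q is then a monomial in u, b:
δQ/Q = √((δu/u)² + (-1·δb/b)²) = √(0.00174 + 0.0110) = 0.113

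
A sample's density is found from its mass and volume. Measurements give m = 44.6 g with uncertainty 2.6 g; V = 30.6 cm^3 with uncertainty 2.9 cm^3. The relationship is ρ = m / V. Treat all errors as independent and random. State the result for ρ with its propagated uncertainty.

Since ρ is a product/quotient, work with relative uncertainties:
  (1·δm/m)² = (1×0.0583)² = 0.00340;  (-1·δV/V)² = (-1×0.0948)² = 0.00898
δρ/ρ = √(0.0124) = 0.111
ρ = 1.46 g/cm^3, so δρ = 0.111 × 1.46 = 0.162 g/cm^3.

1.46 ± 0.162 g/cm^3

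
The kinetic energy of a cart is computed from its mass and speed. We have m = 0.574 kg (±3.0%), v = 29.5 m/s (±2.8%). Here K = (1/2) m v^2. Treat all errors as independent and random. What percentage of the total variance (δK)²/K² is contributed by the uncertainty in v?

77.7%

(δK/K)² = (1·δm/m)² + (2·δv/v)²
  m term: (1×0.0300)² = 0.000900
  v term: (2×0.0280)² = 0.00314
Total = 0.00404. Share from v = 0.00314/0.00404 = 0.777.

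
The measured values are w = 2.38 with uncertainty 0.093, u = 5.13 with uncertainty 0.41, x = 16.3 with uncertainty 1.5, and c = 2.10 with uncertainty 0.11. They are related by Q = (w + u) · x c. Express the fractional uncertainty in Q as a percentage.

12.0%

Let h = w + u = 7.51. δh = √(δw² + δu²) = √(0.00865 + 0.168) = 0.420, so δh/h = 0.0560.
Q is then a monomial in h, x, c:
δQ/Q = √((δh/h)² + (1·δx/x)² + (1·δc/c)²) = √(0.00313 + 0.00847 + 0.00274) = 0.120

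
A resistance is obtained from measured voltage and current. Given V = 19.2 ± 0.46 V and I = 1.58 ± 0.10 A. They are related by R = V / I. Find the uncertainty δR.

0.822 Ω

Since R is a product/quotient, work with relative uncertainties:
  (1·δV/V)² = (1×0.0240)² = 0.000574;  (-1·δI/I)² = (-1×0.0633)² = 0.00401
δR/R = √(0.00458) = 0.0677
R = 12.2 Ω, so δR = 0.0677 × 12.2 = 0.822 Ω.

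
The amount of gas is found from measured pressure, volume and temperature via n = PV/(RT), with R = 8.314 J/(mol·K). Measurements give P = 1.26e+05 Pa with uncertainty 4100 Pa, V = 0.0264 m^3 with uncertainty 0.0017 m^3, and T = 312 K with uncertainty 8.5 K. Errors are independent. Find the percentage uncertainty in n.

7.71%

For a monomial n ∝ P, V, T^-1, fractional errors add in quadrature:
  (1·δP/P)² = (1×0.0325)² = 0.00106;  (1·δV/V)² = (1×0.0644)² = 0.00415;  (-1·δT/T)² = (-1×0.0272)² = 0.000742
δn/n = √(0.00595) = 0.0771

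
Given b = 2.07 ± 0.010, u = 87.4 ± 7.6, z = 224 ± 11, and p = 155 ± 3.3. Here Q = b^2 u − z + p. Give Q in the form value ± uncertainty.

Let w = b^2·u = 375. δw/w = √((2·δb/b)² + (1·δu/u)²) = √(9.34e-05 + 0.00756) = 0.0875, so δw = 32.8.
Q = w − z + p: δQ = √(δw² + δz² + δp²) = √(1070 + 121 + 10.9) = 34.7
Q = 306.

306 ± 34.7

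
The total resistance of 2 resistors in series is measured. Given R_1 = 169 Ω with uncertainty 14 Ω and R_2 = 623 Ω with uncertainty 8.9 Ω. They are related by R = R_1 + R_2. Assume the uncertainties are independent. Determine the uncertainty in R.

16.6 Ω

R is a linear combination, so absolute uncertainties add in quadrature:
  (δR_1)² = 196;  (δR_2)² = 79.2
δR = √(275) = 16.6 Ω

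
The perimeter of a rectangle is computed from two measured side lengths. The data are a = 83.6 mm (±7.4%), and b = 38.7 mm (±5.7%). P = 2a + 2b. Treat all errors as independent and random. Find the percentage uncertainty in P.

P is a linear combination, so absolute uncertainties add in quadrature:
  (2·δa)² = 153;  (2·δb)² = 19.5
δP = √(173) = 13.1 mm
P = 245 mm, so δP/P = 13.1/245 = 0.0537.

5.37%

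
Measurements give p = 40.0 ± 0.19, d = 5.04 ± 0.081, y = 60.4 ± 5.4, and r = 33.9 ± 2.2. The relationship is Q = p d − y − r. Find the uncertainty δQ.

6.74

Let w = p·d = 202. δw/w = √((1·δp/p)² + (1·δd/d)²) = √(2.26e-05 + 0.000258) = 0.0168, so δw = 3.38.
Q = w − y − r: δQ = √(δw² + δy² + δr²) = √(11.4 + 29.2 + 4.84) = 6.74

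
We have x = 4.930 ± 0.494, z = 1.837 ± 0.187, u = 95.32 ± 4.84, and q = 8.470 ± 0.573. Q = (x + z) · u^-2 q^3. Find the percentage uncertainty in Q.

Let w = x + z = 6.767. δw = √(δx² + δz²) = √(0.244 + 0.0350) = 0.528, so δw/w = 0.0781.
Q is then a monomial in w, u, q:
δQ/Q = √((δw/w)² + (-2·δu/u)² + (3·δq/q)²) = √(0.00609 + 0.0103 + 0.0412) = 0.240

24.0%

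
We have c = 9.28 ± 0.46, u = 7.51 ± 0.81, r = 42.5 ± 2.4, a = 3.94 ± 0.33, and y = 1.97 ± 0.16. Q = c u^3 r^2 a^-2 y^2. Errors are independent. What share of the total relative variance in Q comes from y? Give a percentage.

15.1%

(δQ/Q)² = (1·δc/c)² + (3·δu/u)² + (2·δr/r)² + (-2·δa/a)² + (2·δy/y)²
  c term: (1×0.0496)² = 0.00246
  u term: (3×0.108)² = 0.105
  r term: (2×0.0565)² = 0.0128
  a term: (-2×0.0838)² = 0.0281
  y term: (2×0.0812)² = 0.0264
Total = 0.174. Share from y = 0.0264/0.174 = 0.151.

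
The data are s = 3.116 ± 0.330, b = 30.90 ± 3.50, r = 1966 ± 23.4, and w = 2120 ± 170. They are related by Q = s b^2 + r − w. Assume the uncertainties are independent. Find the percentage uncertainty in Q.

27.1%

Let p = s·b^2 = 2975. δp/p = √((1·δs/s)² + (2·δb/b)²) = √(0.0112 + 0.0513) = 0.250, so δp = 744.
Q = p + r − w: δQ = √(δp² + δr² + δw²) = √(5.54e+05 + 548 + 28900) = 764
Q = 2821, so δQ/Q = 764/2821 = 0.271.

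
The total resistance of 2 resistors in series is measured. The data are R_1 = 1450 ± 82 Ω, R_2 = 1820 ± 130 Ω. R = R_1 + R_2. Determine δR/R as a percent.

4.70%

Absolute uncertainties add in quadrature for a linear combination:
  (δR_1)² = 6720;  (δR_2)² = 16900
δR = √(23600) = 154 Ω
R = 3270 Ω, so δR/R = 154/3270 = 0.0470.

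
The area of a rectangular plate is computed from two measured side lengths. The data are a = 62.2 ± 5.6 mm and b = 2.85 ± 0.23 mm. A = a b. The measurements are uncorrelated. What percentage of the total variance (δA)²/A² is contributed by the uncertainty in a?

55.4%

(δA/A)² = (1·δa/a)² + (1·δb/b)²
  a term: (1×0.0900)² = 0.00811
  b term: (1×0.0807)² = 0.00651
Total = 0.0146. Share from a = 0.00811/0.0146 = 0.554.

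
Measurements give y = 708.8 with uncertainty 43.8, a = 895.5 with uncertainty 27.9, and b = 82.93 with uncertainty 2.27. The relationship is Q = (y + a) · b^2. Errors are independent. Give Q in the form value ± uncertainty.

Let u = y + a = 1604. δu = √(δy² + δa²) = √(1920 + 778) = 51.9, so δu/u = 0.0324.
Q is then a monomial in u, b:
δQ/Q = √((δu/u)² + (2·δb/b)²) = √(0.00105 + 0.00300) = 0.0636
Q = 1.103e+07, so δQ = 0.0636 × 1.103e+07 = 7.02e+05.

(1.103 ± 0.0702) × 10^7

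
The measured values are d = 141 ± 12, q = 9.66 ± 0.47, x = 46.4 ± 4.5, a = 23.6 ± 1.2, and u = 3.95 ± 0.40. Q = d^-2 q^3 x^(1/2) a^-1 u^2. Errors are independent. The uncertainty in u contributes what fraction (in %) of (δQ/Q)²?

42.6%

(δQ/Q)² = (-2·δd/d)² + (3·δq/q)² + (½·δx/x)² + (-1·δa/a)² + (2·δu/u)²
  d term: (-2×0.0851)² = 0.0290
  q term: (3×0.0487)² = 0.0213
  x term: (0.5×0.0970)² = 0.00235
  a term: (-1×0.0508)² = 0.00259
  u term: (2×0.101)² = 0.0410
Total = 0.0962. Share from u = 0.0410/0.0962 = 0.426.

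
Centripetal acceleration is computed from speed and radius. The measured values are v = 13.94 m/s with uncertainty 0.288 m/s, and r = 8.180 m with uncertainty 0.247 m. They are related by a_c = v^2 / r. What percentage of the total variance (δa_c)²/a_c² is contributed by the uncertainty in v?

(δa_c/a_c)² = (2·δv/v)² + (-1·δr/r)²
  v term: (2×0.0207)² = 0.00171
  r term: (-1×0.0302)² = 0.000912
Total = 0.00262. Share from v = 0.00171/0.00262 = 0.652.

65.2%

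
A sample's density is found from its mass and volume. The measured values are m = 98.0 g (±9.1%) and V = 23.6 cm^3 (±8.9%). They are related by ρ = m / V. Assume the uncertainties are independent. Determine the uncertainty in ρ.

For a monomial ρ ∝ m, V^-1, fractional errors add in quadrature:
  (1·δm/m)² = (1×0.0910)² = 0.00828;  (-1·δV/V)² = (-1×0.0890)² = 0.00792
δρ/ρ = √(0.0162) = 0.127
ρ = 4.15 g/cm^3, so δρ = 0.127 × 4.15 = 0.529 g/cm^3.

0.529 g/cm^3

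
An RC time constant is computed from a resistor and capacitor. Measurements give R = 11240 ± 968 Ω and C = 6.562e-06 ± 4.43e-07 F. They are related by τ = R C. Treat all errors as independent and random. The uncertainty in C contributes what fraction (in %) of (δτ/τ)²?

(δτ/τ)² = (1·δR/R)² + (1·δC/C)²
  R term: (1×0.0861)² = 0.00742
  C term: (1×0.0675)² = 0.00456
Total = 0.0120. Share from C = 0.00456/0.0120 = 0.381.

38.1%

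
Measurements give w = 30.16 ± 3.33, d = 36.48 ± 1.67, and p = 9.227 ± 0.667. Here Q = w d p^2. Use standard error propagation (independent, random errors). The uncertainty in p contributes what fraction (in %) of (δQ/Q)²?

59.4%

(δQ/Q)² = (1·δw/w)² + (1·δd/d)² + (2·δp/p)²
  w term: (1×0.110)² = 0.0122
  d term: (1×0.0458)² = 0.00210
  p term: (2×0.0723)² = 0.0209
Total = 0.0352. Share from p = 0.0209/0.0352 = 0.594.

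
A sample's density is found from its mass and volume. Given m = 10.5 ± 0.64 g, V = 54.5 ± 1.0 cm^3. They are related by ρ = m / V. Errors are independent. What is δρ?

0.0123 g/cm^3

ρ is a product of powers, so relative uncertainties combine in quadrature:
  (1·δm/m)² = (1×0.0610)² = 0.00372;  (-1·δV/V)² = (-1×0.0183)² = 0.000337
δρ/ρ = √(0.00405) = 0.0637
ρ = 0.193 g/cm^3, so δρ = 0.0637 × 0.193 = 0.0123 g/cm^3.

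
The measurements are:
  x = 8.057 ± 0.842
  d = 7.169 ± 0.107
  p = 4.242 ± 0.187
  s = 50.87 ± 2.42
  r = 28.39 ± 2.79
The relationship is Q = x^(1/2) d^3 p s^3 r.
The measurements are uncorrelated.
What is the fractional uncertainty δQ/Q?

0.192

Relative error in a monomial: (δQ/Q)² = Σ (nᵢ · δxᵢ/xᵢ)².
  (½·δx/x)² = (0.5×0.105)² = 0.00273;  (3·δd/d)² = (3×0.0149)² = 0.00200;  (1·δp/p)² = (1×0.0441)² = 0.00194;  (3·δs/s)² = (3×0.0476)² = 0.0204;  (1·δr/r)² = (1×0.0983)² = 0.00966
δQ/Q = √(0.0367) = 0.192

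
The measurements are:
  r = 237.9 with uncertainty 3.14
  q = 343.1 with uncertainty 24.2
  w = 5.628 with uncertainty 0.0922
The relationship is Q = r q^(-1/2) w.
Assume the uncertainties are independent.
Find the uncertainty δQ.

2.97

Each factor contributes (exponent × relative error)² to (δQ/Q)²:
  (1·δr/r)² = (1×0.0132)² = 0.000174;  (−½·δq/q)² = (-0.5×0.0705)² = 0.00124;  (1·δw/w)² = (1×0.0164)² = 0.000268
δQ/Q = √(0.00169) = 0.0411
Q = 72.28, so δQ = 0.0411 × 72.28 = 2.97.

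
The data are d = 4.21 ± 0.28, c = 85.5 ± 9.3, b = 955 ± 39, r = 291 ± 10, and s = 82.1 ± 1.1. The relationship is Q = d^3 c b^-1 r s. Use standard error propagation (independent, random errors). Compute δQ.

37300

Products/powers → add relative errors in quadrature, weighted by exponent:
  (3·δd/d)² = (3×0.0665)² = 0.0398;  (1·δc/c)² = (1×0.109)² = 0.0118;  (-1·δb/b)² = (-1×0.0408)² = 0.00167;  (1·δr/r)² = (1×0.0344)² = 0.00118;  (1·δs/s)² = (1×0.0134)² = 0.000180
δQ/Q = √(0.0547) = 0.234
Q = 1.6e+05, so δQ = 0.234 × 1.6e+05 = 37300.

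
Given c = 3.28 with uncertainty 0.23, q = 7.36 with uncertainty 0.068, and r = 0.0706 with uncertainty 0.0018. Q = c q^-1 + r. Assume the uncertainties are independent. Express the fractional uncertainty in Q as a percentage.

6.12%

Let p = c·q^-1 = 0.446. δp/p = √((1·δc/c)² + (-1·δq/q)²) = √(0.00492 + 8.54e-05) = 0.0707, so δp = 0.0315.
Q = p + r: δQ = √(δp² + δr²) = √(0.000994 + 3.24e-06) = 0.0316
Q = 0.516, so δQ/Q = 0.0316/0.516 = 0.0612.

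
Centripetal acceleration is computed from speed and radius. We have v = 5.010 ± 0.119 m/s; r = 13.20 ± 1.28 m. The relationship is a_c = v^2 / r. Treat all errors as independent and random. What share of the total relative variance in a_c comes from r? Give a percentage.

(δa_c/a_c)² = (2·δv/v)² + (-1·δr/r)²
  v term: (2×0.0238)² = 0.00226
  r term: (-1×0.0970)² = 0.00940
Total = 0.0117. Share from r = 0.00940/0.0117 = 0.806.

80.6%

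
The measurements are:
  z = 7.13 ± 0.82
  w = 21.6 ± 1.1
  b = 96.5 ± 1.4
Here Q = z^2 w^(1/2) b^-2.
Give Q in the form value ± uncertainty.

0.0254 ± 0.00592

Q is a product of powers, so relative uncertainties combine in quadrature:
  (2·δz/z)² = (2×0.115)² = 0.0529;  (½·δw/w)² = (0.5×0.0509)² = 0.000648;  (-2·δb/b)² = (-2×0.0145)² = 0.000842
δQ/Q = √(0.0544) = 0.233
Q = 0.0254, so δQ = 0.233 × 0.0254 = 0.00592.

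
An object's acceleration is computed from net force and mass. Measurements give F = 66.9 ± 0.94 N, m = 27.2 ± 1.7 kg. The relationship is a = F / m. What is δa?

0.158 m/s^2

Products/powers → add relative errors in quadrature, weighted by exponent:
  (1·δF/F)² = (1×0.0141)² = 0.000197;  (-1·δm/m)² = (-1×0.0625)² = 0.00391
δa/a = √(0.00410) = 0.0641
a = 2.46 m/s^2, so δa = 0.0641 × 2.46 = 0.158 m/s^2.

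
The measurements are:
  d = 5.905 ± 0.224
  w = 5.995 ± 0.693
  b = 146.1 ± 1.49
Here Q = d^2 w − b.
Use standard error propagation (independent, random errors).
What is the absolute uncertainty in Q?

Let p = d^2·w = 209.0. δp/p = √((2·δd/d)² + (1·δw/w)²) = √(0.00576 + 0.0134) = 0.138, so δp = 28.9.
Q = p − b: δQ = √(δp² + δb²) = √(835 + 2.22) = 28.9

28.9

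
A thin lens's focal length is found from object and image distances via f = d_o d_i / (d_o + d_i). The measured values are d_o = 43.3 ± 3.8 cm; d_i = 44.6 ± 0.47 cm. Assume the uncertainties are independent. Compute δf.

0.985 cm

∂f/∂d_o = (d_i/(d_o+d_i))² = 0.257;  ∂f/∂d_i = (d_o/(d_o+d_i))² = 0.243
δf = √((∂f/∂d_o · δd_o)² + (∂f/∂d_i · δd_i)²) = √(0.957 + 0.0130) = 0.985 cm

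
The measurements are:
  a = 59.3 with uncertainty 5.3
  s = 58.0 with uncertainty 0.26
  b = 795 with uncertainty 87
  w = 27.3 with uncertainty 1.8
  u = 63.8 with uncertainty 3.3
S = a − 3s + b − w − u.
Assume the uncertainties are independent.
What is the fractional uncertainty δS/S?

0.148

Sums and differences: (δS)² = Σ (cᵢ δxᵢ)².
  (δa)² = 28.1;  (3·δs)² = 0.608;  (δb)² = 7570;  (δw)² = 3.24;  (δu)² = 10.9
δS = √(7610) = 87.2
S = 589, so δS/S = 87.2/589 = 0.148.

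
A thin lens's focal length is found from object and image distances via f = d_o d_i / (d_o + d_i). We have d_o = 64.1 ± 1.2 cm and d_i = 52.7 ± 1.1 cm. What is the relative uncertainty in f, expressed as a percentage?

1.42%

∂f/∂d_o = (d_i/(d_o+d_i))² = 0.204;  ∂f/∂d_i = (d_o/(d_o+d_i))² = 0.301
δf = √((∂f/∂d_o · δd_o)² + (∂f/∂d_i · δd_i)²) = √(0.0597 + 0.110) = 0.412 cm
f = 28.9 cm, so δf/f = 0.412/28.9 = 0.0142.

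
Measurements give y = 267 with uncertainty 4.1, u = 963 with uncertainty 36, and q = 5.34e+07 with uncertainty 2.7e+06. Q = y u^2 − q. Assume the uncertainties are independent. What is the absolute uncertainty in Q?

Let p = y·u^2 = 2.48e+08. δp/p = √((1·δy/y)² + (2·δu/u)²) = √(0.000236 + 0.00559) = 0.0763, so δp = 1.89e+07.
Q = p − q: δQ = √(δp² + δq²) = √(3.57e+14 + 7.29e+12) = 1.91e+07

1.91e+07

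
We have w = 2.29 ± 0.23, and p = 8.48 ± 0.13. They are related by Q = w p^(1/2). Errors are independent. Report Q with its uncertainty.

Each factor contributes (exponent × relative error)² to (δQ/Q)²:
  (1·δw/w)² = (1×0.100)² = 0.0101;  (½·δp/p)² = (0.5×0.0153)² = 5.88e-05
δQ/Q = √(0.0101) = 0.101
Q = 6.67, so δQ = 0.101 × 6.67 = 0.672.

6.67 ± 0.672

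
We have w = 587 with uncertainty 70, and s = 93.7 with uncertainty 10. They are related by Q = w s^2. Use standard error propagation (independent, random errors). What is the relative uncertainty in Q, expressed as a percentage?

For a monomial Q ∝ w, s^2, fractional errors add in quadrature:
  (1·δw/w)² = (1×0.119)² = 0.0142;  (2·δs/s)² = (2×0.107)² = 0.0456
δQ/Q = √(0.0598) = 0.245

24.5%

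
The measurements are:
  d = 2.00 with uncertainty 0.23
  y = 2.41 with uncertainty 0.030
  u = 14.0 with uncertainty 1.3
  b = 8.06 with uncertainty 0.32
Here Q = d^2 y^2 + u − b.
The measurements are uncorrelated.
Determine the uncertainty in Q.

5.54

Let p = d^2·y^2 = 23.2. δp/p = √((2·δd/d)² + (2·δy/y)²) = √(0.0529 + 0.000620) = 0.231, so δp = 5.37.
Q = p + u − b: δQ = √(δp² + δu² + δb²) = √(28.9 + 1.69 + 0.102) = 5.54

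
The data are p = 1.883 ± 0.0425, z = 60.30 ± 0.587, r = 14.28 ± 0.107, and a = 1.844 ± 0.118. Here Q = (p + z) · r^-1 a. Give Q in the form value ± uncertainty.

8.030 ± 0.523

Let u = p + z = 62.18. δu = √(δp² + δz²) = √(0.00181 + 0.345) = 0.589, so δu/u = 0.00946.
Q is then a monomial in u, r, a:
δQ/Q = √((δu/u)² + (-1·δr/r)² + (1·δa/a)²) = √(8.96e-05 + 5.61e-05 + 0.00409) = 0.0651
Q = 8.030, so δQ = 0.0651 × 8.030 = 0.523.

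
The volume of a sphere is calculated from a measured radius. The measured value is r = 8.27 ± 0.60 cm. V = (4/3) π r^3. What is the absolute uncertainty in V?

516 cm^3

V ∝ r^3, so δV/V = |3| · δr/r = 3 × 0.0726 = 0.218.
V = 2370 cm^3, so δV = 0.218 × 2370 = 516 cm^3.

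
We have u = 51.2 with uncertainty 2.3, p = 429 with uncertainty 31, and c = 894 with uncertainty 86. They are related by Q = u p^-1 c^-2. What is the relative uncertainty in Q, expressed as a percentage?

21.0%

Products/powers → add relative errors in quadrature, weighted by exponent:
  (1·δu/u)² = (1×0.0449)² = 0.00202;  (-1·δp/p)² = (-1×0.0723)² = 0.00522;  (-2·δc/c)² = (-2×0.0962)² = 0.0370
δQ/Q = √(0.0443) = 0.210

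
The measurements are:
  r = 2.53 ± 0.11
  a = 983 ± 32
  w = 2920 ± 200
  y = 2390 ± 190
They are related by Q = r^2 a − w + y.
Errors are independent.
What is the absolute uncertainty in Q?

Let p = r^2·a = 6290. δp/p = √((2·δr/r)² + (1·δa/a)²) = √(0.00756 + 0.00106) = 0.0929, so δp = 584.
Q = p − w + y: δQ = √(δp² + δw² + δy²) = √(3.41e+05 + 40000 + 36100) = 646

646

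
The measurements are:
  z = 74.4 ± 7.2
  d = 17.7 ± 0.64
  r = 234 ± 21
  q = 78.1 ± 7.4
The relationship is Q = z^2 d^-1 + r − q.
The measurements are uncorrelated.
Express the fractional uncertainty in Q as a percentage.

14.0%

Let p = z^2·d^-1 = 313. δp/p = √((2·δz/z)² + (-1·δd/d)²) = √(0.0375 + 0.00131) = 0.197, so δp = 61.6.
Q = p + r − q: δQ = √(δp² + δr² + δq²) = √(3790 + 441 + 54.8) = 65.5
Q = 469, so δQ/Q = 65.5/469 = 0.140.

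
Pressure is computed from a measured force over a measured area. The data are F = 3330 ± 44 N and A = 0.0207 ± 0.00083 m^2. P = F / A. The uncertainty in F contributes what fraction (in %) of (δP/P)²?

(δP/P)² = (1·δF/F)² + (-1·δA/A)²
  F term: (1×0.0132)² = 0.000175
  A term: (-1×0.0401)² = 0.00161
Total = 0.00178. Share from F = 0.000175/0.00178 = 0.0980.

9.80%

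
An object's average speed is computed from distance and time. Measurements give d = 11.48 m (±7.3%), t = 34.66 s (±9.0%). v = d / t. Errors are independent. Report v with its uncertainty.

0.3312 ± 0.0384 m/s

Relative error in a monomial: (δv/v)² = Σ (nᵢ · δxᵢ/xᵢ)².
  (1·δd/d)² = (1×0.0730)² = 0.00533;  (-1·δt/t)² = (-1×0.0900)² = 0.00810
δv/v = √(0.0134) = 0.116
v = 0.3312 m/s, so δv = 0.116 × 0.3312 = 0.0384 m/s.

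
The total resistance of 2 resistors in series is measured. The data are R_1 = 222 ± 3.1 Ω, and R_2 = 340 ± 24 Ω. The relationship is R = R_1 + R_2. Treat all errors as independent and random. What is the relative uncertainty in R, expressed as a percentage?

Sums and differences: (δR)² = Σ (cᵢ δxᵢ)².
  (δR_1)² = 9.61;  (δR_2)² = 576
δR = √(586) = 24.2 Ω
R = 562 Ω, so δR/R = 24.2/562 = 0.0431.

4.31%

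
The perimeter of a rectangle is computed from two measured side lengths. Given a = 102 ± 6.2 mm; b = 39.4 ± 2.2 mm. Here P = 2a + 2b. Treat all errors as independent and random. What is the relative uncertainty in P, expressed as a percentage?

4.65%

Each term contributes (cᵢ δxᵢ)² to (δP)²:
  (2·δa)² = 154;  (2·δb)² = 19.4
δP = √(173) = 13.2 mm
P = 283 mm, so δP/P = 13.2/283 = 0.0465.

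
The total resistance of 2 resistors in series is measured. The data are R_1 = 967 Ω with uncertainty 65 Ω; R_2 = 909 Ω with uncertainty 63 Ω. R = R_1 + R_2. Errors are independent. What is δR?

R is a linear combination, so absolute uncertainties add in quadrature:
  (δR_1)² = 4220;  (δR_2)² = 3970
δR = √(8190) = 90.5 Ω

90.5 Ω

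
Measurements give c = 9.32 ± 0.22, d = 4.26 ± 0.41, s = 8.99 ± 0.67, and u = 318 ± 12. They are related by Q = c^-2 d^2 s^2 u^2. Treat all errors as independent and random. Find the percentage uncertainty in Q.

Each factor contributes (exponent × relative error)² to (δQ/Q)²:
  (-2·δc/c)² = (-2×0.0236)² = 0.00223;  (2·δd/d)² = (2×0.0962)² = 0.0371;  (2·δs/s)² = (2×0.0745)² = 0.0222;  (2·δu/u)² = (2×0.0377)² = 0.00570
δQ/Q = √(0.0672) = 0.259

25.9%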